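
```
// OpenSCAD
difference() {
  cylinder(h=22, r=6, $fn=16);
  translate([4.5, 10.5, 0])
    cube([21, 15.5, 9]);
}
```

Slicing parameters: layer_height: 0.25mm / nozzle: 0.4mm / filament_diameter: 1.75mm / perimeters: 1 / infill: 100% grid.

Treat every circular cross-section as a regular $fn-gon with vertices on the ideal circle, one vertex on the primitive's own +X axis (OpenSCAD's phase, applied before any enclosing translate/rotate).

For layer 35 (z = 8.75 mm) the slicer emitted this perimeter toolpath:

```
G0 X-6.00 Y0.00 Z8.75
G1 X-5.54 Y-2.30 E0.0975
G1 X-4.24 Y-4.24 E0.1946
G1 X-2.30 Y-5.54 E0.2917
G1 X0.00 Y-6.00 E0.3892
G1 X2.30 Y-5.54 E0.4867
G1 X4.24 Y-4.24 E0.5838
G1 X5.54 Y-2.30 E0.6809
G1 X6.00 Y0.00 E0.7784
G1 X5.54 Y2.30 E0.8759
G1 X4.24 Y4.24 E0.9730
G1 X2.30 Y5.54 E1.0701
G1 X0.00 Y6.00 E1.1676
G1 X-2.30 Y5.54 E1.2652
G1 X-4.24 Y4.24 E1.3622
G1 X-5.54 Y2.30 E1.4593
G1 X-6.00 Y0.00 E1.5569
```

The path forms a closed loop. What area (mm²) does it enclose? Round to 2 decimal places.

110.15 mm²

Apply the shoelace formula to the sequence of (X, Y) vertices; enclosed area = 110.15 mm².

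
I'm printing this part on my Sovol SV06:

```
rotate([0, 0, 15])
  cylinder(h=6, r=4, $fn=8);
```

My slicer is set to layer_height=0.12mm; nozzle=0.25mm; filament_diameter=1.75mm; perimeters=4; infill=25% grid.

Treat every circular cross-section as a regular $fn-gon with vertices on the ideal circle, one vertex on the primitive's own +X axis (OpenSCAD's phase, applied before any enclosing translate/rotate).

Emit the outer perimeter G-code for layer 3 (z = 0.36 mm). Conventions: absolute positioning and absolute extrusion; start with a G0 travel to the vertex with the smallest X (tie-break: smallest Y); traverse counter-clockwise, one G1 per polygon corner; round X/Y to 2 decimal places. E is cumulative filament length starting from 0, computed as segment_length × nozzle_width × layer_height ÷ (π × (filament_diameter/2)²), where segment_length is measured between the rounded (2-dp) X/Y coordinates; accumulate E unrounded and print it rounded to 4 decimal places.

At z = 0.36 mm: the r=4 cylinder contributes a regular 8-gon of circumradius 4; (whole slice rotated 15° about Z — lengths, areas and connectivity unchanged). The outline is a single polygon with 8 vertices. Extrusion per mm of travel: 0.25 × 0.12 / (π × 0.875²) = 0.012473. Accumulating E over each segment gives final E = 0.3052.

G0 X-3.86 Y-1.04 Z0.36
G1 X-2.00 Y-3.46 E0.0381
G1 X1.04 Y-3.86 E0.0763
G1 X3.46 Y-2.00 E0.1144
G1 X3.86 Y1.04 E0.1526
G1 X2.00 Y3.46 E0.1907
G1 X-1.04 Y3.86 E0.2289
G1 X-3.46 Y2.00 E0.2670
G1 X-3.86 Y-1.04 E0.3052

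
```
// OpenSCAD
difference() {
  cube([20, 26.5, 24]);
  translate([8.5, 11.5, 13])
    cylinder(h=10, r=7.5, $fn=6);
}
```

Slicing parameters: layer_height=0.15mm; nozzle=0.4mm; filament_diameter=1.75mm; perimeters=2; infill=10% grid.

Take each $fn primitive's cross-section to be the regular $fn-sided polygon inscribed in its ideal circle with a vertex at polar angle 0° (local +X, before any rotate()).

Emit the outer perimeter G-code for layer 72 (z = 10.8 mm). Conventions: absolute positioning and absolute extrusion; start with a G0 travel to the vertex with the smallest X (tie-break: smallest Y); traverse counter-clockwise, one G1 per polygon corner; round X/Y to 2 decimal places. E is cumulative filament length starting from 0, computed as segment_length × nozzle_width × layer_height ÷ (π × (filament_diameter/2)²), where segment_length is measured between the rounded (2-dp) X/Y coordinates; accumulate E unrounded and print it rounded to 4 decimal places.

At z = 10.8 mm: the cube is present — its section is the full 20×26.5 rectangle; the cylinder at (8.5, 11.5) is absent (z outside [13, 23]); Taking the first minus the rest: none of the subtracted shapes is present at this height, so the 20×26.5 cube is unchanged — 1 connected region. The outline is a single polygon with 4 vertices. Extrusion per mm of travel: 0.4 × 0.15 / (π × 0.875²) = 0.024945. Accumulating E over each segment gives final E = 2.3199.

G0 X0.00 Y0.00 Z10.80
G1 X20.00 Y0.00 E0.4989
G1 X20.00 Y26.50 E1.1599
G1 X0.00 Y26.50 E1.6588
G1 X0.00 Y0.00 E2.3199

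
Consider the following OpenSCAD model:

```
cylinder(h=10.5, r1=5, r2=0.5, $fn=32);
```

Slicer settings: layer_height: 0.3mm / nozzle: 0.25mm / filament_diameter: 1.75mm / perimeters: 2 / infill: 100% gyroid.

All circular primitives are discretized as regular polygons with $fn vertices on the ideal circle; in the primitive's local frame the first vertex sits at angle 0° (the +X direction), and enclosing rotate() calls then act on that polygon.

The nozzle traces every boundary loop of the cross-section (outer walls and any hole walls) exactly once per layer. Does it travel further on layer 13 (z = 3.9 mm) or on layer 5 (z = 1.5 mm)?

Layer 13 (z = 3.9): the cone: at t=0.371 of its height the radius interpolates to r₁+(r₂−r₁)t = 3.329, giving a regular 32-gon of that circumradius (perimeter = 2·32·3.329·sin(180°/32) = 20.88 mm). So its perimeter = 20.88 mm. Layer 5 (z = 1.5): the cone: at t=0.143 of its height the radius interpolates to r₁+(r₂−r₁)t = 4.357, giving a regular 32-gon of that circumradius (perimeter = 2·32·4.357·sin(180°/32) = 27.33 mm). So its perimeter = 27.33 mm. Layer 5 is larger (27.33 vs 20.88 mm).

layer 5 (z = 1.5 mm)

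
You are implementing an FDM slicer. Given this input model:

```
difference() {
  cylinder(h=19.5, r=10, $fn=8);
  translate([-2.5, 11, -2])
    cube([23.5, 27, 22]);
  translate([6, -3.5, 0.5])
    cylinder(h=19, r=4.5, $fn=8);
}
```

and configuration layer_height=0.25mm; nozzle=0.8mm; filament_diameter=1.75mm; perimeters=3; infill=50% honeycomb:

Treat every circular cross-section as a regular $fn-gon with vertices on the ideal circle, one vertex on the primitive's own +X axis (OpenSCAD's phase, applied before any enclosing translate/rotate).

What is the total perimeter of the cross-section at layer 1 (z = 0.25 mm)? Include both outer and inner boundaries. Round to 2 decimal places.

61.23 mm

At z = 0.25 mm: the r=10 cylinder gives a regular 8-gon of circumradius 10 (constant along its height) (perimeter = 2·8·10.000·sin(180°/8) = 61.23 mm); the 23.5×27 cube at (-2.5, 11) contributes its full rectangle (perimeter 101.00 mm); the cylinder at (6, -3.5) is not intersected at this z (z outside [0.5, 19.5]); Taking the first minus the rest: starting from the r=10 cylinder, the 23.5×27 cube at (-2.5, 11) misses the remaining region (no effect) — boundary = 61.23 mm. Overall, the cross-section is a single solid region. Total boundary length (outer) = 61.23 mm.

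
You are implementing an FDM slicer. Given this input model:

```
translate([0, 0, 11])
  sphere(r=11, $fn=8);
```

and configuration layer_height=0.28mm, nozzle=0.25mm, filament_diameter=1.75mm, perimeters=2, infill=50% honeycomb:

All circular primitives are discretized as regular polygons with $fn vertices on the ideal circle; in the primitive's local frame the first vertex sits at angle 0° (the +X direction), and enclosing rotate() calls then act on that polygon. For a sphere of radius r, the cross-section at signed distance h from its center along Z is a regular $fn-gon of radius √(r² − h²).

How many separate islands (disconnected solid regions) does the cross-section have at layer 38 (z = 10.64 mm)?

At z = 10.64 mm: the sphere: section is a regular 8-gon, circumradius = √(r²−h²) = √(11²−0.36²) = 10.994. Overall, the cross-section is a single solid region. Island count = 1.

1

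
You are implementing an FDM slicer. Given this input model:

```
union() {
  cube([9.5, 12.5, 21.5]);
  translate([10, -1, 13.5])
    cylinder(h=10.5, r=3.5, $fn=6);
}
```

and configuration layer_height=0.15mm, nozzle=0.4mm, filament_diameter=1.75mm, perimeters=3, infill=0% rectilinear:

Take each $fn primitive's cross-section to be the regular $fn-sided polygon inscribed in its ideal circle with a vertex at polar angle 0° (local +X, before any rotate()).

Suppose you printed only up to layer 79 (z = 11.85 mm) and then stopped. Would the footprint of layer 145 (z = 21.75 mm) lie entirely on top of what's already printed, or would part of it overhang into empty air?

part overhangs

Compare the two slices. At z = 11.85: the 9.5×12.5 cube contributes its full rectangle (area 118.75 mm²); the cylinder at (10, -1) is absent (z outside [13.5, 24]); Merging all regions: only the 9.5×12.5 cube is present, so the union is just that shape — area = 118.75 mm². At z = 21.75: the cube is not intersected at this z (z outside [0, 21.5]); the r=3.5 cylinder at (10, -1) gives a regular 6-gon of circumradius 3.5 (constant along its height) (area = (6/2)·3.500²·sin(360°/6) = 31.83 mm²); Combining (union): only the r=3.5 cylinder at (10, -1) is present, so the union is just that shape — area = 31.83 mm². Checking containment: at z = 21.75 the cross-section extends beyond the z = 11.85 cross-section by about 28.10 mm².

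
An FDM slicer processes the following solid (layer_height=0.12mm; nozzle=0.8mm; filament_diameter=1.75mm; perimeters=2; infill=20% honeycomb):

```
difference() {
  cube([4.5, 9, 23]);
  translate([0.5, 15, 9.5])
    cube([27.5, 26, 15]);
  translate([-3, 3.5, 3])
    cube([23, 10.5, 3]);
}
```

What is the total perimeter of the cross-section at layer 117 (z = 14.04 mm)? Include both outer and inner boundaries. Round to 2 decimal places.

At z = 14.04 mm: the 4.5×9 cube contributes its full rectangle (perimeter 27.00 mm); the 27.5×26 cube at (0.5, 15) contributes its full rectangle (perimeter 107.00 mm); the cube at (-3, 3.5) does not reach this height (z outside [3, 6]); After the difference (first − rest): starting from the 4.5×9 cube, the 27.5×26 cube at (0.5, 15) misses the remaining region (no effect) — boundary = 27.00 mm. Overall, the cross-section is a single solid region. Total boundary length (outer) = 27.00 mm.

27.00 mm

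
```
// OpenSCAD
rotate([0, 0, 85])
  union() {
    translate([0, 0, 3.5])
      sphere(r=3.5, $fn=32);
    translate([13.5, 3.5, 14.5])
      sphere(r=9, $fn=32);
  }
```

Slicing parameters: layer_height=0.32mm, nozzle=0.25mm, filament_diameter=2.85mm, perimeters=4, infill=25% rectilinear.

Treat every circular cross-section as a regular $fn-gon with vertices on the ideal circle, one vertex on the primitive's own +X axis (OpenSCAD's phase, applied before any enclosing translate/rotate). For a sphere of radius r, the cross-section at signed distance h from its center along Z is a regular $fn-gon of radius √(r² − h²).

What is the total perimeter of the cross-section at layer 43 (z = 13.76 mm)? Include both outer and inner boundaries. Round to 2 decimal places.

At z = 13.76 mm: the sphere does not reach this height (|z−center|=10.260 > r=3.5); the r=9 sphere at (13.5, 3.5) slices to a regular 32-gon of circumradius 8.970 (√(r²−h²) with h=0.74 from center) (perimeter = 2·32·8.970·sin(180°/32) = 56.27 mm); Taking the union: only the r=9 sphere at (13.5, 3.5) is present, so the union is just that shape — boundary = 56.27 mm; (whole slice rotated 85° about Z — lengths, areas and connectivity unchanged). Overall, the cross-section is a single solid region. Total boundary length (outer) = 56.27 mm.

56.27 mm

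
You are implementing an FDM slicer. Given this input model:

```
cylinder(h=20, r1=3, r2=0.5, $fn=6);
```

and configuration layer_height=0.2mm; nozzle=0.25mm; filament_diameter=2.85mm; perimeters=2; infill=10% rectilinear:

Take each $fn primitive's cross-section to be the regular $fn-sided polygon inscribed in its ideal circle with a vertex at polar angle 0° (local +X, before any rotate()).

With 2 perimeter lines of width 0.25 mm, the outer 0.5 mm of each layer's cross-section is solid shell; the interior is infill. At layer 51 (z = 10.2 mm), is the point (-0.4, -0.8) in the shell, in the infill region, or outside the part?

infill

At z = 10.2 mm: the cone: at t=0.510 of its height the radius interpolates to r₁+(r₂−r₁)t = 1.725, giving a regular 6-gon of that circumradius. Overall, the cross-section is a single solid region. The nearest boundary edge runs (-0.86, -1.49)→(0.86, -1.49); distance from the point to it = 0.69 mm. The point is inside the cross-section and 0.69 mm from the nearest boundary — more than the 0.5 mm shell width (2 × 0.25), so it's in the infill interior.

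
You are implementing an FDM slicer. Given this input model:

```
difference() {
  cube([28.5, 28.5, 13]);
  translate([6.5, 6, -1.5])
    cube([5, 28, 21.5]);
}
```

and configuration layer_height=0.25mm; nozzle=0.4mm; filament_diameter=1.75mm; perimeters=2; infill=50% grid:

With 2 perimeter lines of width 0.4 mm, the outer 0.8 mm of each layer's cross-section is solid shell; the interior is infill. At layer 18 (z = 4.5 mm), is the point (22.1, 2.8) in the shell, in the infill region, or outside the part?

infill

At z = 4.5 mm: the 28.5×28.5 cube contributes its full rectangle; the cube at (6.5, 6) is present — its section is the full 5×28 rectangle; Taking the first minus the rest: starting from the 28.5×28.5 cube, the 5×28 cube at (6.5, 6) partially overlaps it — only the 112.50 mm² overlap (of its 140.00 mm²) is removed, clipping the outline — 1 connected region. Overall, the cross-section is a single solid region. The nearest boundary edge runs (28.50, 0.00)→(0.00, 0.00); distance from the point to it = 2.80 mm. The point is inside the cross-section and 2.80 mm from the nearest boundary — more than the 0.8 mm shell width (2 × 0.4), so it's in the infill interior.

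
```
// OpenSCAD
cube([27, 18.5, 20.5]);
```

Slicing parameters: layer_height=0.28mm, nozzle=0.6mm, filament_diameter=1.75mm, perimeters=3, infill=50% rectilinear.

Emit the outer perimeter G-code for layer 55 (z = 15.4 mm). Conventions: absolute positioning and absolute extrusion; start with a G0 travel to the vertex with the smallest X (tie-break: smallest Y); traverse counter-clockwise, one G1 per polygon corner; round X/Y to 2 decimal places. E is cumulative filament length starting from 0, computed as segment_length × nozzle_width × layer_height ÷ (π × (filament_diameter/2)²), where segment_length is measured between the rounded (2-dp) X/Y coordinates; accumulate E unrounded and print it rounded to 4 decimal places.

G0 X0.00 Y0.00 Z15.40
G1 X27.00 Y0.00 E1.8858
G1 X27.00 Y18.50 E3.1780
G1 X0.00 Y18.50 E5.0639
G1 X0.00 Y0.00 E6.3560

At z = 15.4 mm: the cube is present — its section is the full 27×18.5 rectangle. The outline is a single polygon with 4 vertices. Extrusion per mm of travel: 0.6 × 0.28 / (π × 0.875²) = 0.069846. Accumulating E over each segment gives final E = 6.3560.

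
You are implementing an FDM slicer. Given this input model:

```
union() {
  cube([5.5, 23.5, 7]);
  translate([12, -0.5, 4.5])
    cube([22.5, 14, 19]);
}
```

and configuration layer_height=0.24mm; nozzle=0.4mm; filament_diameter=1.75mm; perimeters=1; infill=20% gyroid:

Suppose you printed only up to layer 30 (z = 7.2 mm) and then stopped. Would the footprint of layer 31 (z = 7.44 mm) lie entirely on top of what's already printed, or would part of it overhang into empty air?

Compare the two slices. At z = 7.2: the cube is not intersected at this z (z outside [0, 7]); the cube at (12, -0.5) (footprint 22.5×14) is included at this height (area 315.00 mm²); Combining (union): only the 22.5×14 cube at (12, -0.5) is present, so the union is just that shape — area = 315.00 mm². At z = 7.44: the cube is absent (z outside [0, 7]); the 22.5×14 cube at (12, -0.5) contributes its full rectangle (area 315.00 mm²); Taking the union: only the 22.5×14 cube at (12, -0.5) is present, so the union is just that shape — area = 315.00 mm². Checking containment: the cross-section at z = 7.44 is a subset of the cross-section at z = 7.2.

entirely on top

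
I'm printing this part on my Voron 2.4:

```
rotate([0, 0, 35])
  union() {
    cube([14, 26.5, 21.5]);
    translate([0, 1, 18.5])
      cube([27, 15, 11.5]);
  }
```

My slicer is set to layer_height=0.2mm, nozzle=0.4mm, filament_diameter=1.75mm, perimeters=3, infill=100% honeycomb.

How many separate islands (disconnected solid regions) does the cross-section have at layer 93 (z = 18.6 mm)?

At z = 18.6 mm: the 14×26.5 cube contributes its full rectangle; the cube at (0, 1) is present — its section is the full 27×15 rectangle; Merging all regions: the regions partially overlap (shared area 210.00 mm²), so overlapping operands fuse into one piece — 1 connected region; (whole slice rotated 35° about Z — lengths, areas and connectivity unchanged). Overall, the cross-section is a single solid region. Island count = 1.

1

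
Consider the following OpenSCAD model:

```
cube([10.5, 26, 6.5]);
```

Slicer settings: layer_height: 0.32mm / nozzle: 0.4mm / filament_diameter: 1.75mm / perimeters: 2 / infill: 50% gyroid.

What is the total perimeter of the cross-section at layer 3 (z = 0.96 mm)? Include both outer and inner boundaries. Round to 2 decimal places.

73.00 mm

At z = 0.96 mm: the cube is present — its section is the full 10.5×26 rectangle (perimeter 73.00 mm). Overall, the cross-section is a single solid region. Total boundary length (outer) = 73.00 mm.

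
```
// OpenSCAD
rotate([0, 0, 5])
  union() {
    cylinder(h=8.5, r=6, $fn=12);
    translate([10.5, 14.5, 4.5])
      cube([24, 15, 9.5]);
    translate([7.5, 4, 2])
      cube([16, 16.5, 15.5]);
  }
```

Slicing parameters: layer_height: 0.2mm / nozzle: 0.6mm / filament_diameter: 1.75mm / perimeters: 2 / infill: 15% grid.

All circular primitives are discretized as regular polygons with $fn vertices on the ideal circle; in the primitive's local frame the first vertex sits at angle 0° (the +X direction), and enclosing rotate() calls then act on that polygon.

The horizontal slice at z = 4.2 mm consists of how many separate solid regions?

At z = 4.2 mm: the r=6 cylinder gives a regular 12-gon of circumradius 6 (constant along its height); the cube at (10.5, 14.5) is not intersected at this z (z outside [4.5, 14]); the cube at (7.5, 4) (footprint 16×16.5) is included at this height; Combining (union): the 2 present regions are separate (no shared area or edge), so areas and boundary lengths simply add and each stays a separate island — 2 connected regions; (whole slice rotated 5° about Z — lengths, areas and connectivity unchanged). The result has 2 disconnected regions.

2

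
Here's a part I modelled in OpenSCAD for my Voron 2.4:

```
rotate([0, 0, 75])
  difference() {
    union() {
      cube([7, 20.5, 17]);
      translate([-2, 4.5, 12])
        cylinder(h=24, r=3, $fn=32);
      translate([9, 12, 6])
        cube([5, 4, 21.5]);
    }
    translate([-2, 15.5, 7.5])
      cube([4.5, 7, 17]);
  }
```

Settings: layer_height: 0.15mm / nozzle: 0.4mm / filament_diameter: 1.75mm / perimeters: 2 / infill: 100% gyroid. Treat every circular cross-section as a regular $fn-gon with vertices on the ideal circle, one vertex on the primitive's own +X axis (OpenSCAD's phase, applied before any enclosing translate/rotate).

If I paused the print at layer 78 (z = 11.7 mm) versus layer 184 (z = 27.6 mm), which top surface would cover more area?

Layer 78 (z = 11.7): the 7×20.5 cube contributes its full rectangle (area 143.50 mm²); the cylinder at (-2, 4.5) is absent (z outside [12, 36]); the 5×4 cube at (9, 12) contributes its full rectangle (area 20.00 mm²); Taking the union: the 2 present regions are separate (no shared area or edge), so areas and boundary lengths simply add and each stays a separate island — area = 163.50 mm²; the cube at (-2, 15.5) is present — its section is the full 4.5×7 rectangle (area 31.50 mm²); Subtracting the remaining from the first: starting from the result so far (163.50 mm²), the 4.5×7 cube at (-2, 15.5) partially overlaps it — only the 12.50 mm² overlap (of its 31.50 mm²) is removed, clipping the outline — area = 151.00 mm²; (rotated 75° about Z; rotation is an isometry so areas/perimeters/island counts are preserved). So its area = 151.00 mm². Layer 184 (z = 27.6): the cube does not reach this height (z outside [0, 17]); the r=3 cylinder at (-2, 4.5) contributes a regular 32-gon of circumradius 3 (area = (32/2)·3.000²·sin(360°/32) = 28.09 mm²); the cube at (9, 12) does not reach this height (z outside [6, 27.5]); Combining (union): only the r=3 cylinder at (-2, 4.5) is present, so the union is just that shape — area = 28.09 mm²; the cube at (-2, 15.5) is not intersected at this z (z outside [7.5, 24.5]); After the difference (first − rest): none of the subtracted shapes is present at this height, so the result so far is unchanged — area = 28.09 mm²; (rotated 75° about Z; rotation is an isometry so areas/perimeters/island counts are preserved). So its area = 28.09 mm². Layer 78 is larger (151.00 vs 28.09 mm²).

layer 78 (z = 11.7 mm)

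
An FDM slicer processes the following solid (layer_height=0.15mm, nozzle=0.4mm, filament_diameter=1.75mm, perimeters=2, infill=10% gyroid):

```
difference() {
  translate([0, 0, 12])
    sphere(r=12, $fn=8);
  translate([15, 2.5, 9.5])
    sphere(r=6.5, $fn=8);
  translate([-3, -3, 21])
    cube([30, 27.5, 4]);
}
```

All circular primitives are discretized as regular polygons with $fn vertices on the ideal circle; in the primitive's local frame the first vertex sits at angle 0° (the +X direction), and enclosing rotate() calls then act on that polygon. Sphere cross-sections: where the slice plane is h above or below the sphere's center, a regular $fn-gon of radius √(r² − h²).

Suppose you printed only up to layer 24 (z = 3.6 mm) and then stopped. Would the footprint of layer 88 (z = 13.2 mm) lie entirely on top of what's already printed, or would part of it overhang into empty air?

part overhangs

Compare the two slices. At z = 3.6: the sphere: section is a regular 8-gon, circumradius = √(r²−h²) = √(12²−8.4²) = 8.570 (area = (8/2)·8.570²·sin(360°/8) = 207.72 mm²); the r=6.5 sphere at (15, 2.5) slices to a regular 8-gon of circumradius 2.728 (√(r²−h²) with h=5.9 from center) (area = (8/2)·2.728²·sin(360°/8) = 21.04 mm²); the cube at (-3, -3) does not reach this height (z outside [21, 25]); Taking the first minus the rest: starting from the r=12 sphere (207.72 mm²), the r=6.5 sphere at (15, 2.5) misses the remaining region (no effect) — area = 207.72 mm². At z = 13.2: the r=12 sphere contributes a regular 8-gon of circumradius √(12²−1.2²) = 11.940 (area = (8/2)·11.940²·sin(360°/8) = 403.22 mm²); the sphere at (15, 2.5): section is a regular 8-gon, circumradius = √(r²−h²) = √(6.5²−3.7²) = 5.344 (area = (8/2)·5.344²·sin(360°/8) = 80.78 mm²); the cube at (-3, -3) is not intersected at this z (z outside [21, 25]); Subtracting the remaining from the first: starting from the r=12 sphere (403.22 mm²), the r=6.5 sphere at (15, 2.5) partially overlaps it — only the 4.99 mm² overlap (of its 80.78 mm²) is removed, clipping the outline — area = 398.23 mm². Checking containment: at z = 13.2 the cross-section extends beyond the z = 3.6 cross-section by about 190.51 mm².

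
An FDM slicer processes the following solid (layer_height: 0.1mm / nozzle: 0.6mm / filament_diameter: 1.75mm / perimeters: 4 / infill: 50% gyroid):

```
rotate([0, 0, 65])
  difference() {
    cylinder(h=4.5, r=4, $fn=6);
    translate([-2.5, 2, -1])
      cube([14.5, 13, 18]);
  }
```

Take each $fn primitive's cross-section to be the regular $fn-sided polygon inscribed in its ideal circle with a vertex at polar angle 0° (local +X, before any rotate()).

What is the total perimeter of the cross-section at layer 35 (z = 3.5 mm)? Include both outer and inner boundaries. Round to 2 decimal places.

23.25 mm

At z = 3.5 mm: the r=4 cylinder gives a regular 6-gon of circumradius 4 (constant along its height) (perimeter = 2·6·4.000·sin(180°/6) = 24.00 mm); the cube at (-2.5, 2) (footprint 14.5×13) is included at this height (perimeter 55.00 mm); Taking the first minus the rest: starting from the r=4 cylinder, the 14.5×13 cube at (-2.5, 2) partially overlaps it — only the 6.99 mm² overlap (of its 188.50 mm²) is removed, clipping the outline — boundary = 23.25 mm; (rotated 65° about Z; rotation is an isometry so areas/perimeters/island counts are preserved). Overall, the cross-section is a single solid region. Total boundary length (outer) = 23.25 mm.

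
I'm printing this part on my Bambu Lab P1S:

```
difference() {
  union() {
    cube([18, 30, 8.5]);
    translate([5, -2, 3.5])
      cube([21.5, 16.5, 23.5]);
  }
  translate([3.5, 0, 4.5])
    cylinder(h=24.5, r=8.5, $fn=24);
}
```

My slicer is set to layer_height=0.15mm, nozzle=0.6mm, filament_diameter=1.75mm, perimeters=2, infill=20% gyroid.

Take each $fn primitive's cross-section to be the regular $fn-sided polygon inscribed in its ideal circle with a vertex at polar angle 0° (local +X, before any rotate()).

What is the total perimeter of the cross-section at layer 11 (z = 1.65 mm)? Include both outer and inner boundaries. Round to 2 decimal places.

At z = 1.65 mm: the cube is present — its section is the full 18×30 rectangle (perimeter 96.00 mm); the cube at (5, -2) does not reach this height (z outside [3.5, 27]); Combining (union): only the 18×30 cube is present, so the union is just that shape — boundary = 96.00 mm; the cylinder at (3.5, 0) is absent (z outside [4.5, 29]); Subtracting the remaining from the first: none of the subtracted shapes is present at this height, so that combined region is unchanged — boundary = 96.00 mm. Overall, the cross-section is a single solid region. Total boundary length (outer) = 96.00 mm.

96.00 mm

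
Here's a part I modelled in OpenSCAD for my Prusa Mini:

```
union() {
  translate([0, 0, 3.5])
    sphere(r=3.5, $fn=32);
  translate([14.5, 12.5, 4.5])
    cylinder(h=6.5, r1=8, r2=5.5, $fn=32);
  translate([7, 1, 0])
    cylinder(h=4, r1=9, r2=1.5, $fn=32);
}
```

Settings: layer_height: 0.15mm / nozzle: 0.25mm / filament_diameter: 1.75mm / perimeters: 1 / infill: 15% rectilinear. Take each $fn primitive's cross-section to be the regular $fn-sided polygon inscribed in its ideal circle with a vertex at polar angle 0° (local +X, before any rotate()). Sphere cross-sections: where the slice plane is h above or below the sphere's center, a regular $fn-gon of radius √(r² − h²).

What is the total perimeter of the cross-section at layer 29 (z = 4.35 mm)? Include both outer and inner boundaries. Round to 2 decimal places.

At z = 4.35 mm: the r=3.5 sphere contributes a regular 32-gon of circumradius √(3.5²−0.85²) = 3.395 (perimeter = 2·32·3.395·sin(180°/32) = 21.30 mm); the cone at (14.5, 12.5) is not intersected at this z (z outside [4.5, 11]); the cone at (7, 1) does not reach this height (z outside [0, 4]); Taking the union: only the r=3.5 sphere is present, so the union is just that shape — boundary = 21.30 mm. Overall, the cross-section is a single solid region. Total boundary length (outer) = 21.30 mm.

21.30 mm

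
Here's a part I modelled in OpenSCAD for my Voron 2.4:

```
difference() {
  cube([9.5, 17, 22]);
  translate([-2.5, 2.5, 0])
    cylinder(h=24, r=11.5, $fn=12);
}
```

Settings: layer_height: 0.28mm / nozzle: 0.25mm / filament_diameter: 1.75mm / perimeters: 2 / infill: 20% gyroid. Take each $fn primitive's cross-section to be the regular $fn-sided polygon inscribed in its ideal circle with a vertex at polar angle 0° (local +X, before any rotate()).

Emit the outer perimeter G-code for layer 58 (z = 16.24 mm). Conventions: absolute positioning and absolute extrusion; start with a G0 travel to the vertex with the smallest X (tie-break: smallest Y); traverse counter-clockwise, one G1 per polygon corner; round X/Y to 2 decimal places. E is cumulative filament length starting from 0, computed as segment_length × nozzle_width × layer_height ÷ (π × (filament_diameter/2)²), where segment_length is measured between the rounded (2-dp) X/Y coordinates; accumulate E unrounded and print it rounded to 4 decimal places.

G0 X0.00 Y13.33 Z16.24
G1 X3.25 Y12.46 E0.0979
G1 X7.46 Y8.25 E0.2712
G1 X9.00 Y2.50 E0.4444
G1 X8.33 Y0.00 E0.5197
G1 X9.50 Y0.00 E0.5538
G1 X9.50 Y17.00 E1.0485
G1 X0.00 Y17.00 E1.3250
G1 X0.00 Y13.33 E1.4318

At z = 16.24 mm: the cube is present — its section is the full 9.5×17 rectangle; the r=11.5 cylinder at (-2.5, 2.5) gives a regular 12-gon of circumradius 11.5 (constant along its height); Taking the first minus the rest: starting from the 9.5×17 cube, the r=11.5 cylinder at (-2.5, 2.5) partially overlaps it — only the 92.94 mm² overlap (of its 396.75 mm²) is removed, clipping the outline — 1 connected region. The outline is a single polygon with 8 vertices. Extrusion per mm of travel: 0.25 × 0.28 / (π × 0.875²) = 0.029103. Accumulating E over each segment gives final E = 1.4318.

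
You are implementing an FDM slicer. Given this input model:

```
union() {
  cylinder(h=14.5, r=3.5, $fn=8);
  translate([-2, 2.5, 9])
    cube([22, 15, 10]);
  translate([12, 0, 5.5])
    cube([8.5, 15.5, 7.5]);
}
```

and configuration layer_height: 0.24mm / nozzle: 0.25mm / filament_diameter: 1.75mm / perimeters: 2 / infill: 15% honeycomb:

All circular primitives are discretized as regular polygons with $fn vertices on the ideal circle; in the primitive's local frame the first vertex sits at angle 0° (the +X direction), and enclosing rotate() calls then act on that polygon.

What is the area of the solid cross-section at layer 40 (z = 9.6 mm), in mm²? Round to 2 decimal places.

390.02 mm²

At z = 9.6 mm: the r=3.5 cylinder contributes a regular 8-gon of circumradius 3.5 (area = (8/2)·3.500²·sin(360°/8) = 34.65 mm²); the cube at (-2, 2.5) (footprint 22×15) is included at this height (area 330.00 mm²); the cube at (12, 0) (footprint 8.5×15.5) is included at this height (area 131.75 mm²); Merging all regions: the regions partially overlap — summed areas 496.40 mm² minus the doubly-counted overlap 106.38 mm² gives 390.02 mm² — area = 390.02 mm². Overall, the cross-section is a single solid region. Net area = 390.02 mm².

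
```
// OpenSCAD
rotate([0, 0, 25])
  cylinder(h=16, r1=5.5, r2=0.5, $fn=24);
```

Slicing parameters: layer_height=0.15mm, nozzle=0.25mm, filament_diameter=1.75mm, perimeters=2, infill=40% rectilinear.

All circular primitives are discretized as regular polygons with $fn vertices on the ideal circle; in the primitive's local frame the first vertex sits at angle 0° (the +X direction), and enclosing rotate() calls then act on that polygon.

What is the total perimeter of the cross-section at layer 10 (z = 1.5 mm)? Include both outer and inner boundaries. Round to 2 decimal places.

31.52 mm

At z = 1.5 mm: the cone contributes a regular 24-gon of circumradius 5.031 (interpolated between r1=5.5 and r2=0.5 at t=0.094) (perimeter = 2·24·5.031·sin(180°/24) = 31.52 mm); (rotated 25° about Z; rotation is an isometry so areas/perimeters/island counts are preserved). Overall, the cross-section is a single solid region. Total boundary length (outer) = 31.52 mm.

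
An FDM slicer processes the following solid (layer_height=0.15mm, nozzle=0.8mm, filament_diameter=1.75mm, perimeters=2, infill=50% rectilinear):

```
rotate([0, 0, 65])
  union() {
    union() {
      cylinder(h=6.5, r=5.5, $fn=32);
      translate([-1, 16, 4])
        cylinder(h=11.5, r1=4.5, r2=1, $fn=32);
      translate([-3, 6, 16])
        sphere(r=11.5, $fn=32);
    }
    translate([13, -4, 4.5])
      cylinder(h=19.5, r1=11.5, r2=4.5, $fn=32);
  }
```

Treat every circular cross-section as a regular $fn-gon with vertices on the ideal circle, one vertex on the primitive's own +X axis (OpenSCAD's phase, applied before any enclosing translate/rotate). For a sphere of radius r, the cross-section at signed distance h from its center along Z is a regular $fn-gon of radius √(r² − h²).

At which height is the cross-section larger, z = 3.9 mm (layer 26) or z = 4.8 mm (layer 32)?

layer 32 (z = 4.8 mm)

Layer 26 (z = 3.9): the r=5.5 cylinder gives a regular 32-gon of circumradius 5.5 (constant along its height) (area = (32/2)·5.500²·sin(360°/32) = 94.42 mm²); the cone at (-1, 16) is absent (z outside [4, 15.5]); the sphere at (-3, 6) is not intersected at this z (|z−center|=12.100 > r=11.5); Combining (union): only the r=5.5 cylinder is present, so the union is just that shape — area = 94.42 mm²; the cone at (13, -4) does not reach this height (z outside [4.5, 24]); Taking the union: only the result so far is present, so the union is just that shape — area = 94.42 mm²; (rotated 65° about Z; rotation is an isometry so areas/perimeters/island counts are preserved). So its area = 94.42 mm². Layer 32 (z = 4.8): the cylinder: section is a regular 32-gon, circumradius r=5.5 (area = (32/2)·5.500²·sin(360°/32) = 94.42 mm²); the cone at (-1, 16) (r1=4.5→r2=1) has section circumradius 4.257 here — a regular 32-gon (area = (32/2)·4.257²·sin(360°/32) = 56.55 mm²); the r=11.5 sphere at (-3, 6) contributes a regular 32-gon of circumradius √(11.5²−11.2²) = 2.610 (area = (32/2)·2.610²·sin(360°/32) = 21.26 mm²); Merging all regions: the regions partially overlap — summed areas 172.24 mm² minus the doubly-counted overlap 3.86 mm² gives 168.37 mm² — area = 168.37 mm²; the cone at (13, -4) (r1=11.5→r2=4.5) has section circumradius 11.392 here — a regular 32-gon (area = (32/2)·11.392²·sin(360°/32) = 405.12 mm²); Merging all regions: the regions partially overlap — summed areas 573.49 mm² minus the doubly-counted overlap 20.08 mm² gives 553.41 mm² — area = 553.41 mm²; (whole slice rotated 65° about Z — lengths, areas and connectivity unchanged). So its area = 553.41 mm². Layer 32 is larger (553.41 vs 94.42 mm²).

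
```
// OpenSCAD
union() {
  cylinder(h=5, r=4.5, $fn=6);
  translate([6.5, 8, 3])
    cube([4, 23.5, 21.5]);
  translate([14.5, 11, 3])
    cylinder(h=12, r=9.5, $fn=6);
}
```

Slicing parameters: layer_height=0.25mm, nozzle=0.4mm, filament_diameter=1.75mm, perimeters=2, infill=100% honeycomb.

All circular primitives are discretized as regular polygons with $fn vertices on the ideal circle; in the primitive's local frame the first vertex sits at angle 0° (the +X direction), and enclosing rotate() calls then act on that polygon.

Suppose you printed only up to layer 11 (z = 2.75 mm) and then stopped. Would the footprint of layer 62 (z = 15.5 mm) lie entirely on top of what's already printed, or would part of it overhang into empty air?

part overhangs

Compare the two slices. At z = 2.75: the cylinder: section is a regular 6-gon, circumradius r=4.5 (area = (6/2)·4.500²·sin(360°/6) = 52.61 mm²); the cube at (6.5, 8) is not intersected at this z (z outside [3, 24.5]); the cylinder at (14.5, 11) does not reach this height (z outside [3, 15]); Taking the union: only the r=4.5 cylinder is present, so the union is just that shape — area = 52.61 mm². At z = 15.5: the cylinder is absent (z outside [0, 5]); the cube at (6.5, 8) (footprint 4×23.5) is included at this height (area 94.00 mm²); the cylinder at (14.5, 11) does not reach this height (z outside [3, 15]); Merging all regions: only the 4×23.5 cube at (6.5, 8) is present, so the union is just that shape — area = 94.00 mm². Checking containment: at z = 15.5 the cross-section extends beyond the z = 2.75 cross-section by about 94.00 mm².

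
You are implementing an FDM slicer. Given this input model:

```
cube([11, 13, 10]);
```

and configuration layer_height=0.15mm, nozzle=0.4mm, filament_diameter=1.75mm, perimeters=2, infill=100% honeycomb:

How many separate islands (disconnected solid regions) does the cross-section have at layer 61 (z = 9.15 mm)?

1

At z = 9.15 mm: the cube (footprint 11×13) is included at this height. Overall, the cross-section is a single solid region. Island count = 1.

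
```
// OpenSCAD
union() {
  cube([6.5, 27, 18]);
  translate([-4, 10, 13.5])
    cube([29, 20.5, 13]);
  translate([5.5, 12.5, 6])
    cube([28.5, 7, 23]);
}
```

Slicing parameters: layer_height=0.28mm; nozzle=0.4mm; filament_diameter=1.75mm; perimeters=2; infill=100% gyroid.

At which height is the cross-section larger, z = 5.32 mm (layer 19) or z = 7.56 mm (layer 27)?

layer 27 (z = 7.56 mm)

Layer 19 (z = 5.32): the 6.5×27 cube contributes its full rectangle (area 175.50 mm²); the cube at (-4, 10) does not reach this height (z outside [13.5, 26.5]); the cube at (5.5, 12.5) is not intersected at this z (z outside [6, 29]); Combining (union): only the 6.5×27 cube is present, so the union is just that shape — area = 175.50 mm². So its area = 175.50 mm². Layer 27 (z = 7.56): the cube is present — its section is the full 6.5×27 rectangle (area 175.50 mm²); the cube at (-4, 10) is absent (z outside [13.5, 26.5]); the cube at (5.5, 12.5) (footprint 28.5×7) is included at this height (area 199.50 mm²); Combining (union): the regions partially overlap — summed areas 375.00 mm² minus the doubly-counted overlap 7.00 mm² gives 368.00 mm² — area = 368.00 mm². So its area = 368.00 mm². Layer 27 is larger (368.00 vs 175.50 mm²).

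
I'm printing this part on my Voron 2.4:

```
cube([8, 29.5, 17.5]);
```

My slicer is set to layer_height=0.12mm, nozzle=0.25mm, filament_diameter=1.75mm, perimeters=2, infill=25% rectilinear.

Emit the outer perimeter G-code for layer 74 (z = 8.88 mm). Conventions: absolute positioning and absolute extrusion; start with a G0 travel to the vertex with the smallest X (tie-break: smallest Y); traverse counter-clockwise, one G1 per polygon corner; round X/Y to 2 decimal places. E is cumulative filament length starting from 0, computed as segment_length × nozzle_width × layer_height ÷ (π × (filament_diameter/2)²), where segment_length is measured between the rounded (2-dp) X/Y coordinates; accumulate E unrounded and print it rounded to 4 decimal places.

At z = 8.88 mm: the cube is present — its section is the full 8×29.5 rectangle. The outline is a single polygon with 4 vertices. Extrusion per mm of travel: 0.25 × 0.12 / (π × 0.875²) = 0.012473. Accumulating E over each segment gives final E = 0.9354.

G0 X0.00 Y0.00 Z8.88
G1 X8.00 Y0.00 E0.0998
G1 X8.00 Y29.50 E0.4677
G1 X0.00 Y29.50 E0.5675
G1 X0.00 Y0.00 E0.9354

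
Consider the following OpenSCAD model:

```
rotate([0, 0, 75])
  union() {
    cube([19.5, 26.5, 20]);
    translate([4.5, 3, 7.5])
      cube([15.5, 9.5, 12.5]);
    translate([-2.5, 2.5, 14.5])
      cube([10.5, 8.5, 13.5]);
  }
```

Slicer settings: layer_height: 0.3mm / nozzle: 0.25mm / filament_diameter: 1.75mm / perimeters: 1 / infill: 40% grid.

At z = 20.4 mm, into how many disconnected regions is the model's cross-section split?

1

At z = 20.4 mm: the cube is not intersected at this z (z outside [0, 20]); the cube at (4.5, 3) is not intersected at this z (z outside [7.5, 20]); the cube at (-2.5, 2.5) is present — its section is the full 10.5×8.5 rectangle; Combining (union): only the 10.5×8.5 cube at (-2.5, 2.5) is present, so the union is just that shape — 1 connected region; (whole slice rotated 75° about Z — lengths, areas and connectivity unchanged). The result has 1 disconnected region.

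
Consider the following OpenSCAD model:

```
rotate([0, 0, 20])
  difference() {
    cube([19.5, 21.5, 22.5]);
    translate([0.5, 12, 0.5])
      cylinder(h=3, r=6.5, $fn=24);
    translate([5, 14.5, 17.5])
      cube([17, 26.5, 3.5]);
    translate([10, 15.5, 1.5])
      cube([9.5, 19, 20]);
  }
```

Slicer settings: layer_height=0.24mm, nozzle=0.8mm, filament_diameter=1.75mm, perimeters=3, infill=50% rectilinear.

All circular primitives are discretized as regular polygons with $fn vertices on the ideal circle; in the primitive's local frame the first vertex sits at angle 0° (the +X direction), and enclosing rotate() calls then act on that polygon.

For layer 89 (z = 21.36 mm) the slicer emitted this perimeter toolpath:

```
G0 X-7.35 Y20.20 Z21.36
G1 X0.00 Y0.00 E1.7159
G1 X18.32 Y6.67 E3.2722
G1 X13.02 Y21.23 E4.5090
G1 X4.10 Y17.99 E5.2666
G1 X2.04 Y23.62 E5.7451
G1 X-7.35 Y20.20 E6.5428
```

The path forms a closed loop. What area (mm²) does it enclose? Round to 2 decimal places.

Apply the shoelace formula to the sequence of (X, Y) vertices; enclosed area = 362.12 mm².

362.12 mm²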